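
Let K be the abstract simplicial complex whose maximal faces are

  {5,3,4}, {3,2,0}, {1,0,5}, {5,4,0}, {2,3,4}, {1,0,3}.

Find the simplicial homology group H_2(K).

H_2 = 0.

We work with the vertex ordering 0 < 1 < 2 < 3 < 4 < 5. The simplices of K, each written with vertices in increasing order, are:

  0-simplices (6): [0], [1], [2], [3], [4], [5]
  1-simplices (12): [0,1], [0,2], [0,3], [0,4], [0,5], [1,3], [1,5], [2,3], [2,4], [3,4], [3,5], [4,5]
  2-simplices (6): [0,1,3], [0,1,5], [0,2,3], [0,4,5], [2,3,4], [3,4,5]

Hence C_0 ≅ Z^6, C_1 ≅ Z^12, C_2 ≅ Z^6.

The boundary map ∂_1: C_1 → C_0 is given by ∂[p,q] = [q] − [p]. For instance
  ∂[0,4] = [4] − [0].
This gives a 6×12 integer matrix of rank 5; reducing to Smith normal form yields diagonal entries (1,1,1,1,1).

Boundary ∂_2: C_2 → C_1 sends each 2-simplex [p,q,r] to [q,r] − [p,r] + [p,q]. For instance
  ∂[2,3,4] = [3,4] − [2,4] + [2,3],
  ∂[0,2,3] = [2,3] − [0,3] + [0,2].
The resulting 12×6 matrix has rank 6, and its Smith normal form has invariant factors (1,1,1,1,1,1).

Now H_k = ker ∂_k / im ∂_{k+1}, so:

  H_2: rank ker ∂_2 − rank ∂_3 = (6 − 6) − 0 = 0, and there is no ∂_3, so H_2 = 0.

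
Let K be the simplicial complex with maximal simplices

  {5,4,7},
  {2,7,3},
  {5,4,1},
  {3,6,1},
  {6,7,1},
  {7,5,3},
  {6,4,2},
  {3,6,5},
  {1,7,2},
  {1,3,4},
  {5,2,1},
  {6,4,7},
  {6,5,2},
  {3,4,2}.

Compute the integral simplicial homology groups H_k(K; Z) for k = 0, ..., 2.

H_0 ≅ Z,  H_1 ≅ Z^2,  H_2 ≅ Z.

Take the total order 1 < 2 < 3 < 4 < 5 < 6 < 7 on the vertex set. Then K (dimension 2) consists of the simplices:

  0-simplices (7): [1], [2], [3], [4], [5], [6], [7]
  1-simplices (21): [1,2], [1,3], [1,4], [1,5], [1,6], [1,7], [2,3], [2,4], [2,5], [2,6], [2,7], [3,4], [3,5], [3,6], [3,7], [4,5], [4,6], [4,7], [5,6], [5,7], [6,7]
  2-simplices (14): [1,2,5], [1,2,7], [1,3,4], [1,3,6], [1,4,5], [1,6,7], [2,3,4], [2,3,7], [2,4,6], [2,5,6], [3,5,6], [3,5,7], [4,5,7], [4,6,7]

giving chain groups C_0 ≅ Z^7, C_1 ≅ Z^21, C_2 ≅ Z^14.

The boundary map ∂_1: C_1 → C_0 sends each edge [p,q] (with p < q) to q − p.
The resulting 7×21 matrix has rank 6, and its Smith normal form has invariant factors (1,1,1,1,1,1).

∂_2: C_2 → C_1 sends each 2-simplex [p,q,r] to [q,r] − [p,r] + [p,q]. For instance
  ∂[2,3,7] = [3,7] − [2,7] + [2,3],
  ∂[2,5,6] = [5,6] − [2,6] + [2,5].
The 21×14 boundary matrix has rank 13 and Smith normal form diag(1,1,1,1,1,1,1,1,1,1,1,1,1).

Computing H_k = (kernel of ∂_k) / (image of ∂_{k+1}):

  H_0: rank C_0 − rank ∂_1 = 7 − 6 = 1, and the invariant factors of ∂_1 are all 1, so H_0 = Z.
  H_1: rank ker ∂_1 − rank ∂_2 = (21 − 6) − 13 = 2, and the invariant factors of ∂_2 are all 1, so H_1 = Z^2.
  H_2: rank ker ∂_2 − rank ∂_3 = (14 − 13) − 0 = 1, and there is no ∂_3, so H_2 = Z.

(K is a triangulation of the torus T^2.)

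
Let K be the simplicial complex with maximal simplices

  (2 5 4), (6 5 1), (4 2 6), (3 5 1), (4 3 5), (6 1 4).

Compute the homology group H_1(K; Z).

Order the vertices as 1 < 2 < 3 < 4 < 5 < 6. Listing each simplex with vertices in this order, K has dimension 2 with simplices:

  0-simplices (6): [1], [2], [3], [4], [5], [6]
  1-simplices (12): [1,3], [1,4], [1,5], [1,6], [2,4], [2,5], [2,6], [3,4], [3,5], [4,5], [4,6], [5,6]
  2-simplices (6): [1,3,5], [1,4,6], [1,5,6], [2,4,5], [2,4,6], [3,4,5]

so the chain groups are C_0 ≅ Z^6, C_1 ≅ Z^12, C_2 ≅ Z^6.

Boundary ∂_1: C_1 → C_0 sends each edge [p,q] (with p < q) to q − p.
This gives a 6×12 integer matrix of rank 5; reducing to Smith normal form yields diagonal entries (1,1,1,1,1).

Boundary ∂_2: C_2 → C_1 maps a triangle to the signed sum of its edges. For instance
  ∂[3,4,5] = [4,5] − [3,5] + [3,4],
  ∂[1,5,6] = [5,6] − [1,6] + [1,5].
The resulting 12×6 matrix has rank 6, and its Smith normal form has invariant factors (1,1,1,1,1,1).

Computing H_k = (kernel of ∂_k) / (image of ∂_{k+1}):

  H_1: rank ker ∂_1 − rank ∂_2 = (12 − 5) − 6 = 1, and the invariant factors of ∂_2 are all 1, so H_1 = Z.

H_1 ≅ Z.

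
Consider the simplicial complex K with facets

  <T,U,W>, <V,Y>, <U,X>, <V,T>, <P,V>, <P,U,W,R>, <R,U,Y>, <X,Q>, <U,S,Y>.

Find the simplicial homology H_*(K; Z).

Fix the vertex order P < Q < R < S < T < U < V < W < X < Y and write every simplex with vertices in increasing order. Then dim K = 3 and the simplices of K are:

  0-simplices (10): P, Q, R, S, T, U, V, W, X, Y
  1-simplices (17): PR, PU, PV, PW, QX, RU, RW, RY, SU, SY, TU, TV, TW, UW, UX, UY, VY
  2-simplices (7): PRU, PRW, PUW, RUW, RUY, SUY, TUW
  3-simplices (1): PRUW

giving chain groups C_0 ≅ Z^10, C_1 ≅ Z^17, C_2 ≅ Z^7, C_3 ≅ Z^1.

Boundary ∂_1: C_1 → C_0 is given by ∂[p,q] = [q] − [p].
As a 10×17 matrix over Z this has rank 9, with invariant factors (1,1,1,1,1,1,1,1,1).

∂_2: C_2 → C_1 acts by ∂[p,q,r] = [q,r] − [p,r] + [p,q]. For instance
  ∂SUY = UY − SY + SU,
  ∂PRW = RW − PW + PR.
The 17×7 boundary matrix has rank 6 and Smith normal form diag(1,1,1,1,1,1).

Boundary ∂_3: C_3 → C_2 sends each 3-simplex σ to the alternating sum Σ_i (−1)^i (σ with its i-th vertex removed). For instance
  ∂PRUW = RUW − PUW + PRW − PRU.
The 7×1 boundary matrix has rank 1 and Smith normal form diag(1).

Reading off H_k = ker ∂_k / im ∂_{k+1}:

  H_0: rank C_0 − rank ∂_1 = 10 − 9 = 1, and the invariant factors of ∂_1 are all 1, so H_0 = Z.
  H_1: rank ker ∂_1 − rank ∂_2 = (17 − 9) − 6 = 2, and the invariant factors of ∂_2 are all 1, so H_1 = Z^2.
  H_2: rank ker ∂_2 − rank ∂_3 = (7 − 6) − 1 = 0, and the invariant factors of ∂_3 are all 1, so H_2 = 0.
  H_3: rank ker ∂_3 − rank ∂_4 = (1 − 1) − 0 = 0, and there is no ∂_4, so H_3 = 0.

As a check, the Euler characteristic is 10 − 17 + 7 − 1 = -1, which agrees with 1 − 2 + 0 − 0 = -1.

H_0 ≅ Z,  H_1 ≅ Z^2,  H_2 = 0,  H_3 = 0.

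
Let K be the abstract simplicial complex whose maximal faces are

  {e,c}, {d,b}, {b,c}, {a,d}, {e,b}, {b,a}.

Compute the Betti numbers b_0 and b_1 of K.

b_0 = 1, b_1 = 2.

Take the total order a < b < c < d < e on the vertex set. Then K (dimension 1) consists of the simplices:

  0-simplices (5): a, b, c, d, e
  1-simplices (6): ab, ad, bc, bd, be, ce

Hence C_0 ≅ Z^5, C_1 ≅ Z^6.

Boundary ∂_1: C_1 → C_0 sends each edge [p,q] (with p < q) to q − p.
This gives a 5×6 integer matrix of rank 4; reducing to Smith normal form yields diagonal entries (1,1,1,1).

From H_k ≅ ker(∂_k) / im(∂_{k+1}) we obtain:

  H_0: rank C_0 − rank ∂_1 = 5 − 4 = 1, and the invariant factors of ∂_1 are all 1, so H_0 = Z.
  H_1: rank ker ∂_1 − rank ∂_2 = (6 − 4) − 0 = 2, and there is no ∂_2, so H_1 = Z^2.

As a check, the Euler characteristic is 5 − 6 = -1, which agrees with 1 − 2 = -1.
(K is a triangulation of a wedge of 2 circles.)

Hence the Betti numbers are b_0 = 1, b_1 = 2.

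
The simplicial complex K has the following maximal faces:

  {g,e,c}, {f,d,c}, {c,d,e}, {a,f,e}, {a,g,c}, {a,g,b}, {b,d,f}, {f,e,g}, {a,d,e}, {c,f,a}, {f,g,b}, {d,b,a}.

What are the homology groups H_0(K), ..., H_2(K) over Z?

H_0 = Z,  H_1 = Z/2,  H_2 = 0.

Order the vertices as a < b < c < d < e < f < g. Listing each simplex with vertices in this order, K has dimension 2 with simplices:

  0-simplices (7): a, b, c, d, e, f, g
  1-simplices (18): ab, ac, ad, ae, af, ag, bd, bf, bg, cd, ce, cf, cg, de, df, ef, eg, fg
  2-simplices (12): abd, abg, acf, acg, ade, aef, bdf, bfg, cde, cdf, ceg, efg

giving chain groups C_0 ≅ Z^7, C_1 ≅ Z^18, C_2 ≅ Z^12.

Boundary ∂_1: C_1 → C_0 sends each edge [p,q] (with p < q) to q − p. For instance
  ∂eg = g − e.
This gives a 7×18 integer matrix of rank 6; reducing to Smith normal form yields diagonal entries (1,1,1,1,1,1).

The boundary map ∂_2: C_2 → C_1 sends each 2-simplex [p,q,r] to [q,r] − [p,r] + [p,q]. For instance
  ∂acg = cg − ag + ac,
  ∂abd = bd − ad + ab.
This gives a 18×12 integer matrix of rank 12; reducing to Smith normal form yields diagonal entries (1,1,1,1,1,1,1,1,1,1,1,2).

From H_k ≅ ker(∂_k) / im(∂_{k+1}) we obtain:

  H_0: rank C_0 − rank ∂_1 = 7 − 6 = 1, and the invariant factors of ∂_1 are all 1, so H_0 = Z.
  H_1: rank ker ∂_1 − rank ∂_2 = (18 − 6) − 12 = 0, and ∂_2 has invariant factor 2 > 1, so H_1 = Z/2.
  H_2: rank ker ∂_2 − rank ∂_3 = (12 − 12) − 0 = 0, and there is no ∂_3, so H_2 = 0.

(K is a triangulation of the real projective plane RP^2.)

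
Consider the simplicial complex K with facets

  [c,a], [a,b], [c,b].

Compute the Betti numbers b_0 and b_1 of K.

b_0 = 1, b_1 = 1.

Take the total order a < b < c on the vertex set. Then K (dimension 1) consists of the simplices:

  0-simplices (3): a, b, c
  1-simplices (3): ab, ac, bc

so the chain groups are C_0 ≅ Z^3, C_1 ≅ Z^3.

∂_1: C_1 → C_0 sends each edge [p,q] (with p < q) to q − p.
As a 3×3 matrix over Z this has rank 2, with invariant factors (1,1).

Now H_k = ker ∂_k / im ∂_{k+1}, so:

  H_0: rank C_0 − rank ∂_1 = 3 − 2 = 1, and the invariant factors of ∂_1 are all 1, so H_0 = Z.
  H_1: rank ker ∂_1 − rank ∂_2 = (3 − 2) − 0 = 1, and there is no ∂_2, so H_1 = Z.

Hence the Betti numbers are b_0 = 1, b_1 = 1.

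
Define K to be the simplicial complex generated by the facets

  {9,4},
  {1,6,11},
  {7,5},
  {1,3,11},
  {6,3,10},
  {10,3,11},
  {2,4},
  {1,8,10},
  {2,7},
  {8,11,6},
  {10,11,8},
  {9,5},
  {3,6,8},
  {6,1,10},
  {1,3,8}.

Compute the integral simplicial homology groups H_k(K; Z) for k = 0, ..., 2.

Order the vertices as 1 < 2 < 3 < 4 < 5 < 6 < 7 < 8 < 9 < 10 < 11. Listing each simplex with vertices in this order, K has dimension 2 with simplices:

  0-simplices (11): [1], [2], [3], [4], [5], [6], [7], [8], [9], [10], [11]
  1-simplices (20): [1,3], [1,6], [1,8], [1,10], [1,11], [2,4], [2,7], [3,6], [3,8], [3,10], [3,11], [4,9], [5,7], [5,9], [6,8], [6,10], [6,11], [8,10], [8,11], [10,11]
  2-simplices (10): [1,3,8], [1,3,11], [1,6,10], [1,6,11], [1,8,10], [3,6,8], [3,6,10], [3,10,11], [6,8,11], [8,10,11]

giving chain groups C_0 ≅ Z^11, C_1 ≅ Z^20, C_2 ≅ Z^10.

Boundary ∂_1: C_1 → C_0 is given by ∂[p,q] = [q] − [p].
As a 11×20 matrix over Z this has rank 9, with invariant factors (1,1,1,1,1,1,1,1,1).

∂_2: C_2 → C_1 acts by ∂[p,q,r] = [q,r] − [p,r] + [p,q]. For instance
  ∂[1,3,8] = [3,8] − [1,8] + [1,3],
  ∂[6,8,11] = [8,11] − [6,11] + [6,8].
As a 20×10 matrix over Z this has rank 10, with invariant factors (1,1,1,1,1,1,1,1,1,2).

Reading off H_k = ker ∂_k / im ∂_{k+1}:

  H_0: rank C_0 − rank ∂_1 = 11 − 9 = 2, and the invariant factors of ∂_1 are all 1, so H_0 = Z^2.
  H_1: rank ker ∂_1 − rank ∂_2 = (20 − 9) − 10 = 1, and ∂_2 has invariant factor 2 > 1, so H_1 = Z ⊕ Z/2.
  H_2: rank ker ∂_2 − rank ∂_3 = (10 − 10) − 0 = 0, and there is no ∂_3, so H_2 = 0.

As a check, the Euler characteristic is 11 − 20 + 10 = 1, which agrees with 2 − 1 + 0 = 1.

H_0 = Z^2,  H_1 = Z ⊕ Z/2,  H_2 = 0.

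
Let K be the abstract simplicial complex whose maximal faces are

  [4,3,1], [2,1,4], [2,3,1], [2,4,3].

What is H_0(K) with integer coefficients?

Take the total order 1 < 2 < 3 < 4 on the vertex set. Then K (dimension 2) consists of the simplices:

  0-simplices (4): [1], [2], [3], [4]
  1-simplices (6): [1,2], [1,3], [1,4], [2,3], [2,4], [3,4]
  2-simplices (4): [1,2,3], [1,2,4], [1,3,4], [2,3,4]

giving chain groups C_0 ≅ Z^4, C_1 ≅ Z^6, C_2 ≅ Z^4.

∂_1: C_1 → C_0 maps an edge to its endpoints' difference, ∂[p,q] = q − p. For instance
  ∂[1,2] = [2] − [1].
This gives a 4×6 integer matrix of rank 3; reducing to Smith normal form yields diagonal entries (1,1,1).

Boundary ∂_2: C_2 → C_1 acts by ∂[p,q,r] = [q,r] − [p,r] + [p,q]. For instance
  ∂[1,2,4] = [2,4] − [1,4] + [1,2],
  ∂[1,3,4] = [3,4] − [1,4] + [1,3].
The resulting 6×4 matrix has rank 3, and its Smith normal form has invariant factors (1,1,1).

From H_k ≅ ker(∂_k) / im(∂_{k+1}) we obtain:

  H_0: rank C_0 − rank ∂_1 = 4 − 3 = 1, and the invariant factors of ∂_1 are all 1, so H_0 = Z.

(K is a triangulation of the 2-sphere S^2.)

H_0 ≅ Z.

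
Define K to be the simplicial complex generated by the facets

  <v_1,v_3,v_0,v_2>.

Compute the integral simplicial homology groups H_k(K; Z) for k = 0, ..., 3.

H_0 ≅ Z,  H_1 = 0,  H_2 = 0,  H_3 = 0.

Take the total order v_0 < v_1 < v_2 < v_3 on the vertex set. Then K (dimension 3) consists of the simplices:

  0-simplices (4): [v_0], [v_1], [v_2], [v_3]
  1-simplices (6): [v_0,v_1], [v_0,v_2], [v_0,v_3], [v_1,v_2], [v_1,v_3], [v_2,v_3]
  2-simplices (4): [v_0,v_1,v_2], [v_0,v_1,v_3], [v_0,v_2,v_3], [v_1,v_2,v_3]
  3-simplices (1): [v_0,v_1,v_2,v_3]

so the chain groups are C_0 ≅ Z^4, C_1 ≅ Z^6, C_2 ≅ Z^4, C_3 ≅ Z^1.

The boundary map ∂_1: C_1 → C_0 is given by ∂[p,q] = [q] − [p]. For instance
  ∂[v_0,v_3] = [v_3] − [v_0].
The resulting 4×6 matrix has rank 3, and its Smith normal form has invariant factors (1,1,1).

Boundary ∂_2: C_2 → C_1 acts by ∂[p,q,r] = [q,r] − [p,r] + [p,q]. For instance
  ∂[v_0,v_2,v_3] = [v_2,v_3] − [v_0,v_3] + [v_0,v_2],
  ∂[v_0,v_1,v_3] = [v_1,v_3] − [v_0,v_3] + [v_0,v_1].
As a 6×4 matrix over Z this has rank 3, with invariant factors (1,1,1).

The boundary map ∂_3: C_3 → C_2 sends each 3-simplex σ to the alternating sum Σ_i (−1)^i (σ with its i-th vertex removed). For instance
  ∂[v_0,v_1,v_2,v_3] = [v_1,v_2,v_3] − [v_0,v_2,v_3] + [v_0,v_1,v_3] − [v_0,v_1,v_2].
This gives a 4×1 integer matrix of rank 1; reducing to Smith normal form yields diagonal entries (1).

Computing H_k = (kernel of ∂_k) / (image of ∂_{k+1}):

  H_0: rank C_0 − rank ∂_1 = 4 − 3 = 1, and the invariant factors of ∂_1 are all 1, so H_0 = Z.
  H_1: rank ker ∂_1 − rank ∂_2 = (6 − 3) − 3 = 0, and the invariant factors of ∂_2 are all 1, so H_1 = 0.
  H_2: rank ker ∂_2 − rank ∂_3 = (4 − 3) − 1 = 0, and the invariant factors of ∂_3 are all 1, so H_2 = 0.
  H_3: rank ker ∂_3 − rank ∂_4 = (1 − 1) − 0 = 0, and there is no ∂_4, so H_3 = 0.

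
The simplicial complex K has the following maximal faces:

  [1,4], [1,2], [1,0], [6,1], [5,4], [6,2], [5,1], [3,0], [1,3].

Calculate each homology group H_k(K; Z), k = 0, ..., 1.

H_0 ≅ Z,  H_1 ≅ Z^3.

We work with the vertex ordering 0 < 1 < 2 < 3 < 4 < 5 < 6. The simplices of K, each written with vertices in increasing order, are:

  0-simplices (7): [0], [1], [2], [3], [4], [5], [6]
  1-simplices (9): [0,1], [0,3], [1,2], [1,3], [1,4], [1,5], [1,6], [2,6], [4,5]

giving chain groups C_0 ≅ Z^7, C_1 ≅ Z^9.

∂_1: C_1 → C_0 sends each edge [p,q] (with p < q) to q − p. For instance
  ∂[1,3] = [3] − [1].
The resulting 7×9 matrix has rank 6, and its Smith normal form has invariant factors (1,1,1,1,1,1).

Reading off H_k = ker ∂_k / im ∂_{k+1}:

  H_0: rank C_0 − rank ∂_1 = 7 − 6 = 1, and the invariant factors of ∂_1 are all 1, so H_0 = Z.
  H_1: rank ker ∂_1 − rank ∂_2 = (9 − 6) − 0 = 3, and there is no ∂_2, so H_1 = Z^3.

As a check, the Euler characteristic is 7 − 9 = -2, which agrees with 1 − 3 = -2.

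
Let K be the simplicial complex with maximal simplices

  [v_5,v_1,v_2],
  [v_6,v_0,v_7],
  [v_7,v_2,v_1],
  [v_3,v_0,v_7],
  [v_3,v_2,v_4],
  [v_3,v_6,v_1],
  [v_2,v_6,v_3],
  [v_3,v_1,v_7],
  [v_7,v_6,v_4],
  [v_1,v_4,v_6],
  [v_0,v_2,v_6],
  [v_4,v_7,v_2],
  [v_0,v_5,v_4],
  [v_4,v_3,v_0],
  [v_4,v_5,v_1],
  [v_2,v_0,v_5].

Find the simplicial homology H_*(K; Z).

Take the total order v_0 < v_1 < v_2 < v_3 < v_4 < v_5 < v_6 < v_7 on the vertex set. Then K (dimension 2) consists of the simplices:

  0-simplices (8): [v_0], [v_1], [v_2], [v_3], [v_4], [v_5], [v_6], [v_7]
  1-simplices (24): (24 of them)
  2-simplices (16): (16 of them)

so the chain groups are C_0 ≅ Z^8, C_1 ≅ Z^24, C_2 ≅ Z^16.

Boundary ∂_1: C_1 → C_0 maps an edge to its endpoints' difference, ∂[p,q] = q − p. For instance
  ∂[v_1,v_6] = [v_6] − [v_1].
The 8×24 boundary matrix has rank 7 and Smith normal form diag(1,1,1,1,1,1,1).

The boundary map ∂_2: C_2 → C_1 maps a triangle to the signed sum of its edges. For instance
  ∂[v_1,v_4,v_5] = [v_4,v_5] − [v_1,v_5] + [v_1,v_4],
  ∂[v_0,v_3,v_7] = [v_3,v_7] − [v_0,v_7] + [v_0,v_3].
The 24×16 boundary matrix has rank 15 and Smith normal form diag(1,1,1,1,1,1,1,1,1,1,1,1,1,1,1).

Now H_k = ker ∂_k / im ∂_{k+1}, so:

  H_0: rank C_0 − rank ∂_1 = 8 − 7 = 1, and the invariant factors of ∂_1 are all 1, so H_0 = Z.
  H_1: rank ker ∂_1 − rank ∂_2 = (24 − 7) − 15 = 2, and the invariant factors of ∂_2 are all 1, so H_1 = Z^2.
  H_2: rank ker ∂_2 − rank ∂_3 = (16 − 15) − 0 = 1, and there is no ∂_3, so H_2 = Z.

As a check, the Euler characteristic is 8 − 24 + 16 = 0, which agrees with 1 − 2 + 1 = 0.
(K is a triangulation of the torus T^2.)

H_0 ≅ Z,  H_1 ≅ Z^2,  H_2 ≅ Z.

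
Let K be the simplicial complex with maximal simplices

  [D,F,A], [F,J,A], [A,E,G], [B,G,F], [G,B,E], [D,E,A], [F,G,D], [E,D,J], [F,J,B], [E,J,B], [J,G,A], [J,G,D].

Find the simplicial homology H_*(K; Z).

H_0 ≅ Z,  H_1 ≅ Z/2Z,  H_2 = 0.

Order the vertices as A < B < D < E < F < G < J. Listing each simplex with vertices in this order, K has dimension 2 with simplices:

  0-simplices (7): A, B, D, E, F, G, J
  1-simplices (18): AD, AE, AF, AG, AJ, BE, BF, BG, BJ, DE, DF, DG, DJ, EG, EJ, FG, FJ, GJ
  2-simplices (12): ADE, ADF, AEG, AFJ, AGJ, BEG, BEJ, BFG, BFJ, DEJ, DFG, DGJ

so the chain groups are C_0 ≅ Z^7, C_1 ≅ Z^18, C_2 ≅ Z^12.

∂_1: C_1 → C_0 is given by ∂[p,q] = [q] − [p]. For instance
  ∂FJ = J − F.
The 7×18 boundary matrix has rank 6 and Smith normal form diag(1,1,1,1,1,1).

Boundary ∂_2: C_2 → C_1 sends each 2-simplex [p,q,r] to [q,r] − [p,r] + [p,q]. For instance
  ∂ADE = DE − AE + AD,
  ∂BEJ = EJ − BJ + BE.
As a 18×12 matrix over Z this has rank 12, with invariant factors (1,1,1,1,1,1,1,1,1,1,1,2).

Now H_k = ker ∂_k / im ∂_{k+1}, so:

  H_0: rank C_0 − rank ∂_1 = 7 − 6 = 1, and the invariant factors of ∂_1 are all 1, so H_0 ≅ Z.
  H_1: rank ker ∂_1 − rank ∂_2 = (18 − 6) − 12 = 0, and ∂_2 has invariant factor 2 > 1, so H_1 ≅ Z/2Z.
  H_2: rank ker ∂_2 − rank ∂_3 = (12 − 12) − 0 = 0, and there is no ∂_3, so H_2 ≅ 0.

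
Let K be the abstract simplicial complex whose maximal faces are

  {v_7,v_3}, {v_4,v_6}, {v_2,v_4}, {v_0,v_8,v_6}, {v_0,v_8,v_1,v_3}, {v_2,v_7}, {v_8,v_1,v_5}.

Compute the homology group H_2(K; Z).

We work with the vertex ordering v_0 < v_1 < v_2 < v_3 < v_4 < v_5 < v_6 < v_7 < v_8. The simplices of K, each written with vertices in increasing order, are:

  0-simplices (9): [v_0], [v_1], [v_2], [v_3], [v_4], [v_5], [v_6], [v_7], [v_8]
  1-simplices (14): [v_0,v_1], [v_0,v_3], [v_0,v_6], [v_0,v_8], [v_1,v_3], [v_1,v_5], [v_1,v_8], [v_2,v_4], [v_2,v_7], [v_3,v_7], [v_3,v_8], [v_4,v_6], [v_5,v_8], [v_6,v_8]
  2-simplices (6): [v_0,v_1,v_3], [v_0,v_1,v_8], [v_0,v_3,v_8], [v_0,v_6,v_8], [v_1,v_3,v_8], [v_1,v_5,v_8]
  3-simplices (1): [v_0,v_1,v_3,v_8]

so the chain groups are C_0 ≅ Z^9, C_1 ≅ Z^14, C_2 ≅ Z^6, C_3 ≅ Z^1.

Boundary ∂_1: C_1 → C_0 is given by ∂[p,q] = [q] − [p].
As a 9×14 matrix over Z this has rank 8, with invariant factors (1,1,1,1,1,1,1,1).

The boundary map ∂_2: C_2 → C_1 maps a triangle to the signed sum of its edges. For instance
  ∂[v_0,v_3,v_8] = [v_3,v_8] − [v_0,v_8] + [v_0,v_3],
  ∂[v_1,v_5,v_8] = [v_5,v_8] − [v_1,v_8] + [v_1,v_5].
As a 14×6 matrix over Z this has rank 5, with invariant factors (1,1,1,1,1).

The boundary map ∂_3: C_3 → C_2 sends each 3-simplex σ to the alternating sum Σ_i (−1)^i (σ with its i-th vertex removed). For instance
  ∂[v_0,v_1,v_3,v_8] = [v_1,v_3,v_8] − [v_0,v_3,v_8] + [v_0,v_1,v_8] − [v_0,v_1,v_3].
The 6×1 boundary matrix has rank 1 and Smith normal form diag(1).

Now H_k = ker ∂_k / im ∂_{k+1}, so:

  H_2: rank ker ∂_2 − rank ∂_3 = (6 − 5) − 1 = 0, and the invariant factors of ∂_3 are all 1, so H_2 = 0.

H_2 = 0.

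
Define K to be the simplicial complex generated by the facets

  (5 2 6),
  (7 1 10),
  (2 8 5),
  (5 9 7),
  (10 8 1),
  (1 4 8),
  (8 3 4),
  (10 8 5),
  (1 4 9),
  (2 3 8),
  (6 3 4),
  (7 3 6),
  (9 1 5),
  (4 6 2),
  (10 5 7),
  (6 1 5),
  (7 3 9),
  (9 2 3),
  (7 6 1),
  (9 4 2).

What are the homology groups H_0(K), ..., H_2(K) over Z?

H_0 ≅ Z,  H_1 ≅ Z ⊕ Z/2,  H_2 = 0.

We work with the vertex ordering 1 < 2 < 3 < 4 < 5 < 6 < 7 < 8 < 9 < 10. The simplices of K, each written with vertices in increasing order, are:

  0-simplices (10): [1], [2], [3], [4], [5], [6], [7], [8], [9], [10]
  1-simplices (30): (30 of them)
  2-simplices (20): (20 of them)

Hence C_0 ≅ Z^10, C_1 ≅ Z^30, C_2 ≅ Z^20.

The boundary map ∂_1: C_1 → C_0 sends each edge [p,q] (with p < q) to q − p.
The resulting 10×30 matrix has rank 9, and its Smith normal form has invariant factors (1,1,1,1,1,1,1,1,1).

The boundary map ∂_2: C_2 → C_1 acts by ∂[p,q,r] = [q,r] − [p,r] + [p,q]. For instance
  ∂[3,7,9] = [7,9] − [3,9] + [3,7],
  ∂[2,5,6] = [5,6] − [2,6] + [2,5].
This gives a 30×20 integer matrix of rank 20; reducing to Smith normal form yields diagonal entries (1,1,1,1,1,1,1,1,1,1,1,1,1,1,1,1,1,1,1,2).

Computing H_k = (kernel of ∂_k) / (image of ∂_{k+1}):

  H_0: rank C_0 − rank ∂_1 = 10 − 9 = 1, and the invariant factors of ∂_1 are all 1, so H_0 ≅ Z.
  H_1: rank ker ∂_1 − rank ∂_2 = (30 − 9) − 20 = 1, and ∂_2 has invariant factor 2 > 1, so H_1 ≅ Z ⊕ Z/2.
  H_2: rank ker ∂_2 − rank ∂_3 = (20 − 20) − 0 = 0, and there is no ∂_3, so H_2 ≅ 0.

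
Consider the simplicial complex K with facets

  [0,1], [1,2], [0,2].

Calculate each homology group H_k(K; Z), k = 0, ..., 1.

H_0 ≅ Z,  H_1 ≅ Z.

Take the total order 0 < 1 < 2 on the vertex set. Then K (dimension 1) consists of the simplices:

  0-simplices (3): [0], [1], [2]
  1-simplices (3): [0,1], [0,2], [1,2]

Hence C_0 ≅ Z^3, C_1 ≅ Z^3.

The boundary map ∂_1: C_1 → C_0 maps an edge to its endpoints' difference, ∂[p,q] = q − p.
This gives a 3×3 integer matrix of rank 2; reducing to Smith normal form yields diagonal entries (1,1).

Reading off H_k = ker ∂_k / im ∂_{k+1}:

  H_0: rank C_0 − rank ∂_1 = 3 − 2 = 1, and the invariant factors of ∂_1 are all 1, so H_0 = Z.
  H_1: rank ker ∂_1 − rank ∂_2 = (3 − 2) − 0 = 1, and there is no ∂_2, so H_1 = Z.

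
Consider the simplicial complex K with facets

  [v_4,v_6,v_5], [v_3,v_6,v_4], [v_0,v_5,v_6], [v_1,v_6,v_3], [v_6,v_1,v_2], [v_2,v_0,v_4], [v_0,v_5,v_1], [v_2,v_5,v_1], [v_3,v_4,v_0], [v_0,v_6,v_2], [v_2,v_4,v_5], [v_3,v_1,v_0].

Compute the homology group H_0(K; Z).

Order the vertices as v_0 < v_1 < v_2 < v_3 < v_4 < v_5 < v_6. Listing each simplex with vertices in this order, K has dimension 2 with simplices:

  0-simplices (7): [v_0], [v_1], [v_2], [v_3], [v_4], [v_5], [v_6]
  1-simplices (18): (18 of them)
  2-simplices (12): (12 of them)

Hence C_0 ≅ Z^7, C_1 ≅ Z^18, C_2 ≅ Z^12.

The boundary map ∂_1: C_1 → C_0 is given by ∂[p,q] = [q] − [p].
As a 7×18 matrix over Z this has rank 6, with invariant factors (1,1,1,1,1,1).

∂_2: C_2 → C_1 sends each 2-simplex [p,q,r] to [q,r] − [p,r] + [p,q]. For instance
  ∂[v_4,v_5,v_6] = [v_5,v_6] − [v_4,v_6] + [v_4,v_5],
  ∂[v_3,v_4,v_6] = [v_4,v_6] − [v_3,v_6] + [v_3,v_4].
The 18×12 boundary matrix has rank 12 and Smith normal form diag(1,1,1,1,1,1,1,1,1,1,1,2).

Computing H_k = (kernel of ∂_k) / (image of ∂_{k+1}):

  H_0: rank C_0 − rank ∂_1 = 7 − 6 = 1, and the invariant factors of ∂_1 are all 1, so H_0 ≅ Z.

H_0 ≅ Z.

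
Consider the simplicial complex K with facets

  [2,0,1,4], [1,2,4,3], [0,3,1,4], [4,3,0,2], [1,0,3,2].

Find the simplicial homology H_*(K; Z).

H_0 ≅ Z,  H_1 = 0,  H_2 = 0,  H_3 ≅ Z.

K has 5 vertices, 10 edges, 10 triangles, 5 3-simplices.
rank ∂_0 = 0, rank ∂_1 = 4 ⇒ b_0 = 5 − 0 − 4 = 1; all invariant factors of ∂_1 are 1 so no torsion. So H_0 ≅ Z.
rank ∂_1 = 4, rank ∂_2 = 6 ⇒ b_1 = 10 − 4 − 6 = 0; all invariant factors of ∂_2 are 1 so no torsion. So H_1 ≅ 0.
rank ∂_2 = 6, rank ∂_3 = 4 ⇒ b_2 = 10 − 6 − 4 = 0; all invariant factors of ∂_3 are 1 so no torsion. So H_2 ≅ 0.
rank ∂_3 = 4, rank ∂_4 = 0 ⇒ b_3 = 5 − 4 − 0 = 1. So H_3 ≅ Z.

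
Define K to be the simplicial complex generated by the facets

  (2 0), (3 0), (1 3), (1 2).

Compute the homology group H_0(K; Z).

H_0 ≅ Z.

We work with the vertex ordering 0 < 1 < 2 < 3. The simplices of K, each written with vertices in increasing order, are:

  0-simplices (4): [0], [1], [2], [3]
  1-simplices (4): [0,2], [0,3], [1,2], [1,3]

giving chain groups C_0 ≅ Z^4, C_1 ≅ Z^4.

∂_1: C_1 → C_0 sends each edge [p,q] (with p < q) to q − p.
The 4×4 boundary matrix has rank 3 and Smith normal form diag(1,1,1).

Now H_k = ker ∂_k / im ∂_{k+1}, so:

  H_0: rank C_0 − rank ∂_1 = 4 − 3 = 1, and the invariant factors of ∂_1 are all 1, so H_0 ≅ Z.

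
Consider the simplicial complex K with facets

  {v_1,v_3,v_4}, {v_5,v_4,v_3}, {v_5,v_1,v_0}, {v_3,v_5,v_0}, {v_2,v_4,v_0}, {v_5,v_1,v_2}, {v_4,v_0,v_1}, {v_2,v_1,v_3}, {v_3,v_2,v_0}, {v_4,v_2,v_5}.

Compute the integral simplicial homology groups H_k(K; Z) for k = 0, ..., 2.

H_0 ≅ Z,  H_1 ≅ Z_2,  H_2 = 0.

We work with the vertex ordering v_0 < v_1 < v_2 < v_3 < v_4 < v_5. The simplices of K, each written with vertices in increasing order, are:

  0-simplices (6): [v_0], [v_1], [v_2], [v_3], [v_4], [v_5]
  1-simplices (15): (15 of them)
  2-simplices (10): [v_0,v_1,v_4], [v_0,v_1,v_5], [v_0,v_2,v_3], [v_0,v_2,v_4], [v_0,v_3,v_5], [v_1,v_2,v_3], [v_1,v_2,v_5], [v_1,v_3,v_4], [v_2,v_4,v_5], [v_3,v_4,v_5]

giving chain groups C_0 ≅ Z^6, C_1 ≅ Z^15, C_2 ≅ Z^10.

Boundary ∂_1: C_1 → C_0 maps an edge to its endpoints' difference, ∂[p,q] = q − p. For instance
  ∂[v_0,v_4] = [v_4] − [v_0].
This gives a 6×15 integer matrix of rank 5; reducing to Smith normal form yields diagonal entries (1,1,1,1,1).

The boundary map ∂_2: C_2 → C_1 acts by ∂[p,q,r] = [q,r] − [p,r] + [p,q]. For instance
  ∂[v_0,v_1,v_5] = [v_1,v_5] − [v_0,v_5] + [v_0,v_1],
  ∂[v_2,v_4,v_5] = [v_4,v_5] − [v_2,v_5] + [v_2,v_4].
This gives a 15×10 integer matrix of rank 10; reducing to Smith normal form yields diagonal entries (1,1,1,1,1,1,1,1,1,2).

Computing H_k = (kernel of ∂_k) / (image of ∂_{k+1}):

  H_0: rank C_0 − rank ∂_1 = 6 − 5 = 1, and the invariant factors of ∂_1 are all 1, so H_0 = Z.
  H_1: rank ker ∂_1 − rank ∂_2 = (15 − 5) − 10 = 0, and ∂_2 has invariant factor 2 > 1, so H_1 = Z_2.
  H_2: rank ker ∂_2 − rank ∂_3 = (10 − 10) − 0 = 0, and there is no ∂_3, so H_2 = 0.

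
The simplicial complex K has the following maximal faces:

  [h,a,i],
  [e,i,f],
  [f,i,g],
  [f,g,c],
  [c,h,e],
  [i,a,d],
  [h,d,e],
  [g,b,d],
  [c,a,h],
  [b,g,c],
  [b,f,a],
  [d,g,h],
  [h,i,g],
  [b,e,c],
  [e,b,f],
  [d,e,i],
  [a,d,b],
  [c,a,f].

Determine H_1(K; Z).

Take the total order a < b < c < d < e < f < g < h < i on the vertex set. Then K (dimension 2) consists of the simplices:

  0-simplices (9): a, b, c, d, e, f, g, h, i
  1-simplices (27): ab, ac, ad, af, ah, ai, bc, bd, be, bf, bg, ce, cf, cg, ch, de, dg, dh, di, ef, eh, ei, fg, fi, gh, gi, hi
  2-simplices (18): abd, abf, acf, ach, adi, ahi, bce, bcg, bdg, bef, ceh, cfg, deh, dei, dgh, efi, fgi, ghi

so the chain groups are C_0 ≅ Z^9, C_1 ≅ Z^27, C_2 ≅ Z^18.

∂_1: C_1 → C_0 maps an edge to its endpoints' difference, ∂[p,q] = q − p.
The resulting 9×27 matrix has rank 8, and its Smith normal form has invariant factors (1,1,1,1,1,1,1,1).

∂_2: C_2 → C_1 sends each 2-simplex [p,q,r] to [q,r] − [p,r] + [p,q]. For instance
  ∂cfg = fg − cg + cf,
  ∂deh = eh − dh + de.
The resulting 27×18 matrix has rank 18, and its Smith normal form has invariant factors (1,1,1,1,1,1,1,1,1,1,1,1,1,1,1,1,1,2).

Reading off H_k = ker ∂_k / im ∂_{k+1}:

  H_1: rank ker ∂_1 − rank ∂_2 = (27 − 8) − 18 = 1, and ∂_2 has invariant factor 2 > 1, so H_1 = Z × Z/2.

H_1 ≅ Z × Z/2.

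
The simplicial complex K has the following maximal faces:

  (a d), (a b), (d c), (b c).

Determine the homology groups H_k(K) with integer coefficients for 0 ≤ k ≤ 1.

H_0 = Z,  H_1 = Z.

Fix the vertex order a < b < c < d and write every simplex with vertices in increasing order. Then dim K = 1 and the simplices of K are:

  0-simplices (4): a, b, c, d
  1-simplices (4): ab, ad, bc, cd

so the chain groups are C_0 ≅ Z^4, C_1 ≅ Z^4.

The boundary map ∂_1: C_1 → C_0 maps an edge to its endpoints' difference, ∂[p,q] = q − p. For instance
  ∂ab = b − a.
The resulting 4×4 matrix has rank 3, and its Smith normal form has invariant factors (1,1,1).

From H_k ≅ ker(∂_k) / im(∂_{k+1}) we obtain:

  H_0: rank C_0 − rank ∂_1 = 4 − 3 = 1, and the invariant factors of ∂_1 are all 1, so H_0 ≅ Z.
  H_1: rank ker ∂_1 − rank ∂_2 = (4 − 3) − 0 = 1, and there is no ∂_2, so H_1 ≅ Z.

As a check, the Euler characteristic is 4 − 4 = 0, which agrees with 1 − 1 = 0.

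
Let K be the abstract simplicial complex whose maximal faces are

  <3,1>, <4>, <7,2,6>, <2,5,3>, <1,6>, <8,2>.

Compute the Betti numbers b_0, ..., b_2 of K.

b_0 = 2, b_1 = 1, b_2 = 0.

K has 8 vertices, 9 edges, 2 triangles.
rank ∂_0 = 0, rank ∂_1 = 6 ⇒ b_0 = 8 − 0 − 6 = 2; all invariant factors of ∂_1 are 1 so no torsion. So H_0 = Z^2.
rank ∂_1 = 6, rank ∂_2 = 2 ⇒ b_1 = 9 − 6 − 2 = 1; all invariant factors of ∂_2 are 1 so no torsion. So H_1 = Z.
rank ∂_2 = 2, rank ∂_3 = 0 ⇒ b_2 = 2 − 2 − 0 = 0. So H_2 = 0.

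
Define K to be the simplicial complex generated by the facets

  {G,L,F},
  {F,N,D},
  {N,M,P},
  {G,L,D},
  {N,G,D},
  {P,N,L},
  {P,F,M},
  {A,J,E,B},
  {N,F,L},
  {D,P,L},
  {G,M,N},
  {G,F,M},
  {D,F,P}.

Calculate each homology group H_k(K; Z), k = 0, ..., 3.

H_0 = Z^2,  H_1 = Z/2,  H_2 = 0,  H_3 = 0.

Take the total order A < B < D < E < F < G < J < L < M < N < P on the vertex set. Then K (dimension 3) consists of the simplices:

  0-simplices (11): A, B, D, E, F, G, J, L, M, N, P
  1-simplices (24): AB, AE, AJ, BE, BJ, DF, DG, DL, DN, DP, EJ, FG, FL, FM, FN, FP, GL, GM, GN, LN, LP, MN, MP, NP
  2-simplices (16): ABE, ABJ, AEJ, BEJ, DFN, DFP, DGL, DGN, DLP, FGL, FGM, FLN, FMP, GMN, LNP, MNP
  3-simplices (1): ABEJ

Hence C_0 ≅ Z^11, C_1 ≅ Z^24, C_2 ≅ Z^16, C_3 ≅ Z^1.

Boundary ∂_1: C_1 → C_0 is given by ∂[p,q] = [q] − [p].
This gives a 11×24 integer matrix of rank 9; reducing to Smith normal form yields diagonal entries (1,1,1,1,1,1,1,1,1).

∂_2: C_2 → C_1 acts by ∂[p,q,r] = [q,r] − [p,r] + [p,q]. For instance
  ∂DGL = GL − DL + DG,
  ∂ABE = BE − AE + AB.
The 24×16 boundary matrix has rank 15 and Smith normal form diag(1,1,1,1,1,1,1,1,1,1,1,1,1,1,2).

The boundary map ∂_3: C_3 → C_2 sends each 3-simplex σ to the alternating sum Σ_i (−1)^i (σ with its i-th vertex removed). For instance
  ∂ABEJ = BEJ − AEJ + ABJ − ABE.
As a 16×1 matrix over Z this has rank 1, with invariant factors (1).

Reading off H_k = ker ∂_k / im ∂_{k+1}:

  H_0: rank C_0 − rank ∂_1 = 11 − 9 = 2, and the invariant factors of ∂_1 are all 1, so H_0 ≅ Z^2.
  H_1: rank ker ∂_1 − rank ∂_2 = (24 − 9) − 15 = 0, and ∂_2 has invariant factor 2 > 1, so H_1 ≅ Z/2.
  H_2: rank ker ∂_2 − rank ∂_3 = (16 − 15) − 1 = 0, and the invariant factors of ∂_3 are all 1, so H_2 ≅ 0.
  H_3: rank ker ∂_3 − rank ∂_4 = (1 − 1) − 0 = 0, and there is no ∂_4, so H_3 ≅ 0.

As a check, the Euler characteristic is 11 − 24 + 16 − 1 = 2, which agrees with 2 − 0 + 0 − 0 = 2.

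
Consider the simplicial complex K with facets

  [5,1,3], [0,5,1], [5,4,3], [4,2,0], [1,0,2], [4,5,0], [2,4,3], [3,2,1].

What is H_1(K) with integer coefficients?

H_1 ≅ 0.

Order the vertices as 0 < 1 < 2 < 3 < 4 < 5. Listing each simplex with vertices in this order, K has dimension 2 with simplices:

  0-simplices (6): [0], [1], [2], [3], [4], [5]
  1-simplices (12): [0,1], [0,2], [0,4], [0,5], [1,2], [1,3], [1,5], [2,3], [2,4], [3,4], [3,5], [4,5]
  2-simplices (8): [0,1,2], [0,1,5], [0,2,4], [0,4,5], [1,2,3], [1,3,5], [2,3,4], [3,4,5]

giving chain groups C_0 ≅ Z^6, C_1 ≅ Z^12, C_2 ≅ Z^8.

Boundary ∂_1: C_1 → C_0 sends each edge [p,q] (with p < q) to q − p. For instance
  ∂[0,4] = [4] − [0].
As a 6×12 matrix over Z this has rank 5, with invariant factors (1,1,1,1,1).

∂_2: C_2 → C_1 maps a triangle to the signed sum of its edges. For instance
  ∂[0,1,2] = [1,2] − [0,2] + [0,1],
  ∂[1,3,5] = [3,5] − [1,5] + [1,3].
This gives a 12×8 integer matrix of rank 7; reducing to Smith normal form yields diagonal entries (1,1,1,1,1,1,1).

Now H_k = ker ∂_k / im ∂_{k+1}, so:

  H_1: rank ker ∂_1 − rank ∂_2 = (12 − 5) − 7 = 0, and the invariant factors of ∂_2 are all 1, so H_1 = 0.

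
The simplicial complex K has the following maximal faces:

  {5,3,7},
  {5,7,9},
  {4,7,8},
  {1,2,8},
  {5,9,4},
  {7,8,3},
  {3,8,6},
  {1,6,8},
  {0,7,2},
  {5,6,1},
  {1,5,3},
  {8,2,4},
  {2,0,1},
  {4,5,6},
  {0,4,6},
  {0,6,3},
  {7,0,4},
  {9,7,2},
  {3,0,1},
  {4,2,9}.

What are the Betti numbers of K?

We work with the vertex ordering 0 < 1 < 2 < 3 < 4 < 5 < 6 < 7 < 8 < 9. The simplices of K, each written with vertices in increasing order, are:

  0-simplices (10): [0], [1], [2], [3], [4], [5], [6], [7], [8], [9]
  1-simplices (30): (30 of them)
  2-simplices (20): (20 of them)

Hence C_0 ≅ Z^10, C_1 ≅ Z^30, C_2 ≅ Z^20.

Boundary ∂_1: C_1 → C_0 sends each edge [p,q] (with p < q) to q − p. For instance
  ∂[5,6] = [6] − [5].
This gives a 10×30 integer matrix of rank 9; reducing to Smith normal form yields diagonal entries (1,1,1,1,1,1,1,1,1).

The boundary map ∂_2: C_2 → C_1 maps a triangle to the signed sum of its edges. For instance
  ∂[5,7,9] = [7,9] − [5,9] + [5,7],
  ∂[1,2,8] = [2,8] − [1,8] + [1,2].
The resulting 30×20 matrix has rank 20, and its Smith normal form has invariant factors (1,1,1,1,1,1,1,1,1,1,1,1,1,1,1,1,1,1,1,2).

Reading off H_k = ker ∂_k / im ∂_{k+1}:

  H_0: rank C_0 − rank ∂_1 = 10 − 9 = 1, and the invariant factors of ∂_1 are all 1, so H_0 ≅ Z.
  H_1: rank ker ∂_1 − rank ∂_2 = (30 − 9) − 20 = 1, and ∂_2 has invariant factor 2 > 1, so H_1 ≅ Z × Z/2.
  H_2: rank ker ∂_2 − rank ∂_3 = (20 − 20) − 0 = 0, and there is no ∂_3, so H_2 ≅ 0.

(K is a triangulation of the Klein bottle.)

Hence the Betti numbers are b_0 = 1, b_1 = 1, b_2 = 0.

b_0 = 1, b_1 = 1, b_2 = 0.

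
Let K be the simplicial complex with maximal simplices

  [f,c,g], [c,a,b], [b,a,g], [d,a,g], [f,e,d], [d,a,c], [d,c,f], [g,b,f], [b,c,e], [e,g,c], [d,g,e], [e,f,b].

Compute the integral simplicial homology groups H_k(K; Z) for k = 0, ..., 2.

H_0 ≅ Z,  H_1 ≅ Z/2Z,  H_2 = 0.

Fix the vertex order a < b < c < d < e < f < g and write every simplex with vertices in increasing order. Then dim K = 2 and the simplices of K are:

  0-simplices (7): a, b, c, d, e, f, g
  1-simplices (18): ab, ac, ad, ag, bc, be, bf, bg, cd, ce, cf, cg, de, df, dg, ef, eg, fg
  2-simplices (12): abc, abg, acd, adg, bce, bef, bfg, cdf, ceg, cfg, def, deg

Hence C_0 ≅ Z^7, C_1 ≅ Z^18, C_2 ≅ Z^12.

∂_1: C_1 → C_0 is given by ∂[p,q] = [q] − [p].
The 7×18 boundary matrix has rank 6 and Smith normal form diag(1,1,1,1,1,1).

Boundary ∂_2: C_2 → C_1 acts by ∂[p,q,r] = [q,r] − [p,r] + [p,q]. For instance
  ∂acd = cd − ad + ac,
  ∂bef = ef − bf + be.
The 18×12 boundary matrix has rank 12 and Smith normal form diag(1,1,1,1,1,1,1,1,1,1,1,2).

From H_k ≅ ker(∂_k) / im(∂_{k+1}) we obtain:

  H_0: rank C_0 − rank ∂_1 = 7 − 6 = 1, and the invariant factors of ∂_1 are all 1, so H_0 = Z.
  H_1: rank ker ∂_1 − rank ∂_2 = (18 − 6) − 12 = 0, and ∂_2 has invariant factor 2 > 1, so H_1 = Z/2Z.
  H_2: rank ker ∂_2 − rank ∂_3 = (12 − 12) − 0 = 0, and there is no ∂_3, so H_2 = 0.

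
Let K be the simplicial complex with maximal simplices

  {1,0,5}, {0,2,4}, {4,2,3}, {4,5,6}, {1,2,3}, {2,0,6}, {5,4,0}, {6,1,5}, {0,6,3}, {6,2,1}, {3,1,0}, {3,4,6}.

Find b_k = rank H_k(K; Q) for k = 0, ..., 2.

b_0 = 1, b_1 = 0, b_2 = 0.

Take the total order 0 < 1 < 2 < 3 < 4 < 5 < 6 on the vertex set. Then K (dimension 2) consists of the simplices:

  0-simplices (7): [0], [1], [2], [3], [4], [5], [6]
  1-simplices (18): [0,1], [0,2], [0,3], [0,4], [0,5], [0,6], [1,2], [1,3], [1,5], [1,6], [2,3], [2,4], [2,6], [3,4], [3,6], [4,5], [4,6], [5,6]
  2-simplices (12): [0,1,3], [0,1,5], [0,2,4], [0,2,6], [0,3,6], [0,4,5], [1,2,3], [1,2,6], [1,5,6], [2,3,4], [3,4,6], [4,5,6]

Hence C_0 ≅ Z^7, C_1 ≅ Z^18, C_2 ≅ Z^12.

The boundary map ∂_1: C_1 → C_0 maps an edge to its endpoints' difference, ∂[p,q] = q − p.
As a 7×18 matrix over Z this has rank 6, with invariant factors (1,1,1,1,1,1).

∂_2: C_2 → C_1 sends each 2-simplex [p,q,r] to [q,r] − [p,r] + [p,q]. For instance
  ∂[1,2,6] = [2,6] − [1,6] + [1,2],
  ∂[3,4,6] = [4,6] − [3,6] + [3,4].
The 18×12 boundary matrix has rank 12 and Smith normal form diag(1,1,1,1,1,1,1,1,1,1,1,2).

Now H_k = ker ∂_k / im ∂_{k+1}, so:

  H_0: rank C_0 − rank ∂_1 = 7 − 6 = 1, and the invariant factors of ∂_1 are all 1, so H_0 ≅ Z.
  H_1: rank ker ∂_1 − rank ∂_2 = (18 − 6) − 12 = 0, and ∂_2 has invariant factor 2 > 1, so H_1 ≅ Z/2.
  H_2: rank ker ∂_2 − rank ∂_3 = (12 − 12) − 0 = 0, and there is no ∂_3, so H_2 ≅ 0.

As a check, the Euler characteristic is 7 − 18 + 12 = 1, which agrees with 1 − 0 + 0 = 1.

Hence the Betti numbers are b_0 = 1, b_1 = 0, b_2 = 0.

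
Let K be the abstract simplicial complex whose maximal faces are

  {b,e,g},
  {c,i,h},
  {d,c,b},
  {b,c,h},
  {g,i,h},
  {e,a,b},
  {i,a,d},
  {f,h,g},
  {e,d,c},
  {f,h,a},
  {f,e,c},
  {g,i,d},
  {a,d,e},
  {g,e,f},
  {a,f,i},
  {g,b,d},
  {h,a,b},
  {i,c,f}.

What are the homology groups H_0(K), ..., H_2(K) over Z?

H_0 = Z,  H_1 = Z ⊕ Z/2,  H_2 = 0.

Take the total order a < b < c < d < e < f < g < h < i on the vertex set. Then K (dimension 2) consists of the simplices:

  0-simplices (9): a, b, c, d, e, f, g, h, i
  1-simplices (27): ab, ad, ae, af, ah, ai, bc, bd, be, bg, bh, cd, ce, cf, ch, ci, de, dg, di, ef, eg, fg, fh, fi, gh, gi, hi
  2-simplices (18): abe, abh, ade, adi, afh, afi, bcd, bch, bdg, beg, cde, cef, cfi, chi, dgi, efg, fgh, ghi

so the chain groups are C_0 ≅ Z^9, C_1 ≅ Z^27, C_2 ≅ Z^18.

The boundary map ∂_1: C_1 → C_0 maps an edge to its endpoints' difference, ∂[p,q] = q − p. For instance
  ∂de = e − d.
The 9×27 boundary matrix has rank 8 and Smith normal form diag(1,1,1,1,1,1,1,1).

The boundary map ∂_2: C_2 → C_1 acts by ∂[p,q,r] = [q,r] − [p,r] + [p,q]. For instance
  ∂ade = de − ae + ad,
  ∂abe = be − ae + ab.
As a 27×18 matrix over Z this has rank 18, with invariant factors (1,1,1,1,1,1,1,1,1,1,1,1,1,1,1,1,1,2).

Now H_k = ker ∂_k / im ∂_{k+1}, so:

  H_0: rank C_0 − rank ∂_1 = 9 − 8 = 1, and the invariant factors of ∂_1 are all 1, so H_0 ≅ Z.
  H_1: rank ker ∂_1 − rank ∂_2 = (27 − 8) − 18 = 1, and ∂_2 has invariant factor 2 > 1, so H_1 ≅ Z ⊕ Z/2.
  H_2: rank ker ∂_2 − rank ∂_3 = (18 − 18) − 0 = 0, and there is no ∂_3, so H_2 ≅ 0.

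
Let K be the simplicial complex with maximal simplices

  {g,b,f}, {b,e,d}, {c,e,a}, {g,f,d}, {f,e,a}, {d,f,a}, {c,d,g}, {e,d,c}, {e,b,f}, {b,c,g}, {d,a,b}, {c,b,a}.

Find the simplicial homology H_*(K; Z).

Take the total order a < b < c < d < e < f < g on the vertex set. Then K (dimension 2) consists of the simplices:

  0-simplices (7): a, b, c, d, e, f, g
  1-simplices (18): ab, ac, ad, ae, af, bc, bd, be, bf, bg, cd, ce, cg, de, df, dg, ef, fg
  2-simplices (12): abc, abd, ace, adf, aef, bcg, bde, bef, bfg, cde, cdg, dfg

so the chain groups are C_0 ≅ Z^7, C_1 ≅ Z^18, C_2 ≅ Z^12.

Boundary ∂_1: C_1 → C_0 sends each edge [p,q] (with p < q) to q − p. For instance
  ∂de = e − d.
As a 7×18 matrix over Z this has rank 6, with invariant factors (1,1,1,1,1,1).

Boundary ∂_2: C_2 → C_1 maps a triangle to the signed sum of its edges. For instance
  ∂bcg = cg − bg + bc,
  ∂aef = ef − af + ae.
The 18×12 boundary matrix has rank 12 and Smith normal form diag(1,1,1,1,1,1,1,1,1,1,1,2).

Reading off H_k = ker ∂_k / im ∂_{k+1}:

  H_0: rank C_0 − rank ∂_1 = 7 − 6 = 1, and the invariant factors of ∂_1 are all 1, so H_0 = Z.
  H_1: rank ker ∂_1 − rank ∂_2 = (18 − 6) − 12 = 0, and ∂_2 has invariant factor 2 > 1, so H_1 = Z_2.
  H_2: rank ker ∂_2 − rank ∂_3 = (12 − 12) − 0 = 0, and there is no ∂_3, so H_2 = 0.

H_0 ≅ Z,  H_1 ≅ Z_2,  H_2 = 0.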